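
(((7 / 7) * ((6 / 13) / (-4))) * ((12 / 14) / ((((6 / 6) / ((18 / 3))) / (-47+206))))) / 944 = -4293 / 42952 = -0.10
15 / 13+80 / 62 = 985 / 403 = 2.44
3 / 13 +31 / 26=37 / 26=1.42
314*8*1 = 2512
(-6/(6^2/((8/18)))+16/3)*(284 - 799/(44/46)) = -287053/99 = -2899.53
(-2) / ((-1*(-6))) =-1 / 3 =-0.33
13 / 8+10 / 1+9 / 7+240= 14163 / 56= 252.91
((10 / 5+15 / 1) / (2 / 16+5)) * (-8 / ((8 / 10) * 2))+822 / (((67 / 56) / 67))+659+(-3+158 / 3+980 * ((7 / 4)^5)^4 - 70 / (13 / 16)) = 31279518041097815027179 / 439529773203456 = 71165868.50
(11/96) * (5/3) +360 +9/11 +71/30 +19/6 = 5806033/15840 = 366.54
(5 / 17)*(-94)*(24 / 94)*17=-120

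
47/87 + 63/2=5575/174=32.04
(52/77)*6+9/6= 855/154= 5.55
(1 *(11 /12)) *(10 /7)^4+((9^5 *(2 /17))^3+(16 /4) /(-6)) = 3954756865311189750 /11796113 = 335259323584.91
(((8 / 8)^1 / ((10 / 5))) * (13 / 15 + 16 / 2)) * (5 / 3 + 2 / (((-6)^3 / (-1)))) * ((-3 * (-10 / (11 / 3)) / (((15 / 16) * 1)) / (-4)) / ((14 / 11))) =-3439 / 270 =-12.74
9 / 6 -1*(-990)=991.50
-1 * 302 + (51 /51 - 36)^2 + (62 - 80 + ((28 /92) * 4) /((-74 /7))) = 904.88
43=43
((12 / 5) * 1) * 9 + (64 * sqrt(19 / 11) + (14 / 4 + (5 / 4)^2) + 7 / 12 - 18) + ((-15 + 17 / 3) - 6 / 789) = 84.02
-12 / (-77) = 0.16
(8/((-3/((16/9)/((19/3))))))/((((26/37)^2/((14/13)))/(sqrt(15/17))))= -613312 * sqrt(255)/6386679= -1.53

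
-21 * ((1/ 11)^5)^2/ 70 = -3/ 259374246010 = -0.00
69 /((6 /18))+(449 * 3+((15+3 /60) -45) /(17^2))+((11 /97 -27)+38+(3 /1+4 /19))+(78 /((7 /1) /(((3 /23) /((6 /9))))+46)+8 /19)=1538256113061 /980033680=1569.60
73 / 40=1.82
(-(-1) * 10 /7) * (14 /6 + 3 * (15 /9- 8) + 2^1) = -440 /21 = -20.95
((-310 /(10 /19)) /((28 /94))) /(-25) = 27683 /350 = 79.09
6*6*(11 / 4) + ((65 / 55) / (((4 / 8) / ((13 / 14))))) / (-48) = 365735 / 3696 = 98.95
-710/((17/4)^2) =-11360/289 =-39.31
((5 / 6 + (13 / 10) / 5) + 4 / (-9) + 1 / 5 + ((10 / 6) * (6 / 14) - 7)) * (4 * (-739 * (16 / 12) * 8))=809991296 / 4725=171426.73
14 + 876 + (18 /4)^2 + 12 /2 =3665 /4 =916.25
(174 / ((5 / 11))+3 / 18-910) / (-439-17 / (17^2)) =268787 / 223920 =1.20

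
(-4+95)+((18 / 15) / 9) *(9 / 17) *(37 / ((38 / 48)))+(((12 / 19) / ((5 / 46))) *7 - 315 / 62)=13006097 / 100130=129.89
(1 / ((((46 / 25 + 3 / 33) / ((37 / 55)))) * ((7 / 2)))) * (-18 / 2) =-0.90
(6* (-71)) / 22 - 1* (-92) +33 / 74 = 59489 / 814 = 73.08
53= 53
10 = 10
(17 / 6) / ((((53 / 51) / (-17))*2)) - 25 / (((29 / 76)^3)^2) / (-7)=1000853052620289 / 882717808364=1133.83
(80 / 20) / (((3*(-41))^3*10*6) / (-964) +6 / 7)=6748 / 195392481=0.00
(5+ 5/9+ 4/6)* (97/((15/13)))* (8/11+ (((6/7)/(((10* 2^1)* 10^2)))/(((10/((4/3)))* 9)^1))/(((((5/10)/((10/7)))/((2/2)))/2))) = 4449029936/11694375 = 380.44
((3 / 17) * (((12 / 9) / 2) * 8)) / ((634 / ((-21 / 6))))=-28 / 5389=-0.01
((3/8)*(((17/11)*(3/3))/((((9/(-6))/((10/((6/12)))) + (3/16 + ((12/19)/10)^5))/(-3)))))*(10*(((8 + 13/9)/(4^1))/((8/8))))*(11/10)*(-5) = 55905672734375/27856362582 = 2006.93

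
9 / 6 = 3 / 2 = 1.50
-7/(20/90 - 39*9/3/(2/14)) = 63/7369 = 0.01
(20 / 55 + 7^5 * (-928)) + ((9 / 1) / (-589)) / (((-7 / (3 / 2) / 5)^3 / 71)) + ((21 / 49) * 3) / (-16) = -15596894.38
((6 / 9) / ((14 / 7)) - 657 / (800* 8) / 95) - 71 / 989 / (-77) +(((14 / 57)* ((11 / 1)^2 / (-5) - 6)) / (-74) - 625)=-624.57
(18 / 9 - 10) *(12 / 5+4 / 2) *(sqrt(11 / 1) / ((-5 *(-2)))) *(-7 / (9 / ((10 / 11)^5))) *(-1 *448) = -100352000 *sqrt(11) / 131769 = -2525.86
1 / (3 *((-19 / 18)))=-6 / 19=-0.32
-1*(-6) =6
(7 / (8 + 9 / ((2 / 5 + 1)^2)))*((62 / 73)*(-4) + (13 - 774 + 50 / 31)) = -592080083 / 1396271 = -424.04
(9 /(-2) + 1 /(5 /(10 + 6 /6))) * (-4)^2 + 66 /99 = -542 /15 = -36.13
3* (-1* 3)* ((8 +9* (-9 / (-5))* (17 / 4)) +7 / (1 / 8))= -23913 / 20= -1195.65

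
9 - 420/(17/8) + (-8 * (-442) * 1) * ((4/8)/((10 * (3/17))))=813.22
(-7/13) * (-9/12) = 0.40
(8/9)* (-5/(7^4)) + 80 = 1728680/21609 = 80.00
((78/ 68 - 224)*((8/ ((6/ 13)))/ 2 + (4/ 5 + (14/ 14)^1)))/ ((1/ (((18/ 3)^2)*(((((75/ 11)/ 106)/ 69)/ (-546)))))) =5947945/ 41487446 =0.14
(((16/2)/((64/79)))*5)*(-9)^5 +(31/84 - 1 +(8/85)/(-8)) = -41633982853/14280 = -2915545.02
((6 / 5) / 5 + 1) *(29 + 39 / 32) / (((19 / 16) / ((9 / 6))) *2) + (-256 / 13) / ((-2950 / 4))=69054901 / 2914600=23.69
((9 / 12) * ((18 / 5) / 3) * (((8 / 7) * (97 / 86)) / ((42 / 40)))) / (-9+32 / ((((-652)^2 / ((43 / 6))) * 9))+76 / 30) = -4175052660 / 24435428927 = -0.17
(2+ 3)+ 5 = 10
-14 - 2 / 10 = -71 / 5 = -14.20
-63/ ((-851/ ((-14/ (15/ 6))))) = -1764/ 4255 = -0.41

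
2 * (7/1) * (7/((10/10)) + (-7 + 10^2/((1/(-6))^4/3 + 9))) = 777600/4999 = 155.55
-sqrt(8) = -2 * sqrt(2) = -2.83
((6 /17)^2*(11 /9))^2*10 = 19360 /83521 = 0.23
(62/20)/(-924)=-31/9240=-0.00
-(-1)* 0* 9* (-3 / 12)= 0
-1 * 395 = -395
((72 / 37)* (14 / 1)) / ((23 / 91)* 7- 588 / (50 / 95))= -65520 / 2682611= -0.02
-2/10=-1/5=-0.20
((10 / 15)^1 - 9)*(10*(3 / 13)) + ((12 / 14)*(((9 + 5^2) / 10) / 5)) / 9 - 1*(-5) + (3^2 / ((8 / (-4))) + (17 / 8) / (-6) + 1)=-1967803 / 109200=-18.02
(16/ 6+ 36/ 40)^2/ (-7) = -11449/ 6300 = -1.82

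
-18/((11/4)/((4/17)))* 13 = -3744/187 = -20.02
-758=-758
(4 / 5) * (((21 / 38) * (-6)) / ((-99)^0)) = -252 / 95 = -2.65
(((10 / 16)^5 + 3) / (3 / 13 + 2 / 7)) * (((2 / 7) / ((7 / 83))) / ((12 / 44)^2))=13242468811 / 48513024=272.97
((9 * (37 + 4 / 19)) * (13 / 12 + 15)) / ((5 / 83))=33976299 / 380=89411.31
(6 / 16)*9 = 27 / 8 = 3.38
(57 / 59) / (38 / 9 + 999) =0.00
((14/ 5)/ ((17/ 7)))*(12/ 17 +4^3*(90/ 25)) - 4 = 1896212/ 7225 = 262.45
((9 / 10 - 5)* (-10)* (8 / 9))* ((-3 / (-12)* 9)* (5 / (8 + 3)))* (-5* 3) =-559.09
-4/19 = -0.21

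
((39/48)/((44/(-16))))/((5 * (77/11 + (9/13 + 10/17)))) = -0.01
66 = 66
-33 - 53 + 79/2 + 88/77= -635/14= -45.36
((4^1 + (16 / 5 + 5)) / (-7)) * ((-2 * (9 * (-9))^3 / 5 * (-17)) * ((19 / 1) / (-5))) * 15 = -62825892138 / 175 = -359005097.93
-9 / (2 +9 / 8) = -72 / 25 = -2.88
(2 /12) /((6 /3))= 1 /12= 0.08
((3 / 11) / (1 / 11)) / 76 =3 / 76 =0.04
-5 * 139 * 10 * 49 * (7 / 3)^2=-16686950 / 9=-1854105.56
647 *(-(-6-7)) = 8411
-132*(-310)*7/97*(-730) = -209101200/97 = -2155682.47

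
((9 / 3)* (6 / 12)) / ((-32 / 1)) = -3 / 64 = -0.05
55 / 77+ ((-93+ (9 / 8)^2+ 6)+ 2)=-37193 / 448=-83.02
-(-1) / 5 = 1 / 5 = 0.20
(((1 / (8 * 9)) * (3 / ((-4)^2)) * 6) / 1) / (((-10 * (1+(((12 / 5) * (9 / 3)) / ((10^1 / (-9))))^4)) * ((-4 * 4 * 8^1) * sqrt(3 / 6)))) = 78125 * sqrt(2) / 11290839629824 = 0.00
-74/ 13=-5.69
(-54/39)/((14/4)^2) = -72/637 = -0.11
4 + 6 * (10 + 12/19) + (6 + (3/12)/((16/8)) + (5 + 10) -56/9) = 113123/1368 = 82.69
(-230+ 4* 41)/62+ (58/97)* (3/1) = 2193/3007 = 0.73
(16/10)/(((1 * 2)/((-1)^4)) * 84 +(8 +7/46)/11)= 4048/426915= 0.01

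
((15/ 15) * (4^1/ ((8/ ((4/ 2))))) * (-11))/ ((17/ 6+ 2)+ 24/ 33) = -726/ 367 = -1.98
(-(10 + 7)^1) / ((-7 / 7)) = 17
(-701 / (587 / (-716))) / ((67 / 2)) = 1003832 / 39329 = 25.52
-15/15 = -1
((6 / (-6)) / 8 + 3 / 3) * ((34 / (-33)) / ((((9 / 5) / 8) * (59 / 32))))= -38080 / 17523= -2.17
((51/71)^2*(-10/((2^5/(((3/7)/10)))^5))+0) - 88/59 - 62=-106493858355494293930537/1677292483442114560000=-63.49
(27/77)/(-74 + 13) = -27/4697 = -0.01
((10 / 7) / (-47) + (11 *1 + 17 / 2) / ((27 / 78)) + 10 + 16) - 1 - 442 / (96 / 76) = -1060487 / 3948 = -268.61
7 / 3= 2.33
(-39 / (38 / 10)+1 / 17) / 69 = -0.15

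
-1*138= -138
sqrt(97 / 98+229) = sqrt(45078) / 14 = 15.17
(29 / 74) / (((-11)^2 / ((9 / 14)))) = 261 / 125356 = 0.00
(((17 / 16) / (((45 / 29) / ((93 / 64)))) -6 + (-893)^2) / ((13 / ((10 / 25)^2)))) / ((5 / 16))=942210751 / 30000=31407.03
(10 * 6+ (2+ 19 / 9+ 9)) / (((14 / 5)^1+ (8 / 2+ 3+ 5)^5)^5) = 1028125 / 13415847754057150470143172365808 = 0.00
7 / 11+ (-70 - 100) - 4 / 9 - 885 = -104426 / 99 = -1054.81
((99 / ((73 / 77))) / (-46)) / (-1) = 2.27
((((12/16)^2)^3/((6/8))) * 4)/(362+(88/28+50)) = 1701/743936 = 0.00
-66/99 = -2/3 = -0.67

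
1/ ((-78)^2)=1/ 6084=0.00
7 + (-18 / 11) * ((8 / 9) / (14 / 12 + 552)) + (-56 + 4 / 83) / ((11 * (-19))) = 418284895 / 57574693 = 7.27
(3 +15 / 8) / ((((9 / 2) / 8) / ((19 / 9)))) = 494 / 27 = 18.30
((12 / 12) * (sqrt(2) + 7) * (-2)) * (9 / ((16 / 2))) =-63 / 4 - 9 * sqrt(2) / 4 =-18.93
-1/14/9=-0.01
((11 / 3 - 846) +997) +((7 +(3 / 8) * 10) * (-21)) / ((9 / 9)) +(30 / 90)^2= -2555 / 36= -70.97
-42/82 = -21/41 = -0.51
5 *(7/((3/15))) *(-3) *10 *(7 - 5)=-10500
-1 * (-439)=439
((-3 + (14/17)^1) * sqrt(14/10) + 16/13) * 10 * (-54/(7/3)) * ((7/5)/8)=-648/13 + 2997 * sqrt(35)/170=54.45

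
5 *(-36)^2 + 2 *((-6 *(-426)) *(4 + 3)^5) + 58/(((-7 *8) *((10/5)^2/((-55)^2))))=9623385043/112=85923080.74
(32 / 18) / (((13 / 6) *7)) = 32 / 273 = 0.12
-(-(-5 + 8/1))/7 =3/7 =0.43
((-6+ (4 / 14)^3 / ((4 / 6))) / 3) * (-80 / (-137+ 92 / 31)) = -338272 / 285033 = -1.19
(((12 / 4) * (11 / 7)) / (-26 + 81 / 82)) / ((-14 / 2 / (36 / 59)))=97416 / 5929441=0.02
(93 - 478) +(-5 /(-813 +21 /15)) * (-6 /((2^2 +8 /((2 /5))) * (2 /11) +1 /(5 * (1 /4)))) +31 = -354.01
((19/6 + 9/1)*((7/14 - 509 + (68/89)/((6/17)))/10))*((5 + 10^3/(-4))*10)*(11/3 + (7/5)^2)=204070758101/24030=8492332.84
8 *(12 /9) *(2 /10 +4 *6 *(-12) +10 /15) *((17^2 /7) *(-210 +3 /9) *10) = 50107569088 /189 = 265119413.16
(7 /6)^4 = 2401 /1296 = 1.85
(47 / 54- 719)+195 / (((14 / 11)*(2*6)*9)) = -1083667 / 1512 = -716.71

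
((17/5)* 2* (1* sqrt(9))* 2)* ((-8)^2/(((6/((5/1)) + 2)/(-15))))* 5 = -61200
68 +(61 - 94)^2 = 1157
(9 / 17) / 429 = 0.00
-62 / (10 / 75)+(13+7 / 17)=-7677 / 17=-451.59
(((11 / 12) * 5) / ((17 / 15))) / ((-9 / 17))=-275 / 36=-7.64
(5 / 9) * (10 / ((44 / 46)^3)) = 304175 / 47916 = 6.35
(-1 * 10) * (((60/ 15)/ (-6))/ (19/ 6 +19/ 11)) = 440/ 323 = 1.36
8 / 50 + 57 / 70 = 341 / 350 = 0.97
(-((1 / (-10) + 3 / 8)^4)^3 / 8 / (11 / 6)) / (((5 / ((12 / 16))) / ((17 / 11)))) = -3968425963953 / 1342177280000000000000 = -0.00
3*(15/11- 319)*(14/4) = -36687/11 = -3335.18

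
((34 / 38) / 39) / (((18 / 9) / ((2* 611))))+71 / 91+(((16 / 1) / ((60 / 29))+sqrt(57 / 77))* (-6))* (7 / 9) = -1656556 / 77805- 2* sqrt(4389) / 33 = -25.31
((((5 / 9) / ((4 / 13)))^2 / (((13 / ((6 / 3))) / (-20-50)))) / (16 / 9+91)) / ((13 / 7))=-0.20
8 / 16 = 1 / 2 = 0.50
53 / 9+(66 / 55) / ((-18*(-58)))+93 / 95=6.87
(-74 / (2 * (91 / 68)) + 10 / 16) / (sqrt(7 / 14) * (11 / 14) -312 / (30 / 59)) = 5410075 * sqrt(2) / 191866770316 + 162498980 / 3689745583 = 0.04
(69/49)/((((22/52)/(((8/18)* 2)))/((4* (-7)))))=-19136/231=-82.84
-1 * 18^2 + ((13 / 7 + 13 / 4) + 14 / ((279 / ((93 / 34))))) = -455183 / 1428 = -318.76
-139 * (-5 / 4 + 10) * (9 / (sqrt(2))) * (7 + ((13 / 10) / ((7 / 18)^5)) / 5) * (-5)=19044494667 * sqrt(2) / 19208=1402175.27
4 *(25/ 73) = 1.37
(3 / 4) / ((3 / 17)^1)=17 / 4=4.25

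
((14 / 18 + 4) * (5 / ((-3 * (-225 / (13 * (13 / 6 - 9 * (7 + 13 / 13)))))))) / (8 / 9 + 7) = -234221 / 57510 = -4.07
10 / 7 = 1.43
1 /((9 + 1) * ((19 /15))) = 3 /38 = 0.08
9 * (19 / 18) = 19 / 2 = 9.50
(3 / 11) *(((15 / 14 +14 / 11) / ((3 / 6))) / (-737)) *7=-1083 / 89177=-0.01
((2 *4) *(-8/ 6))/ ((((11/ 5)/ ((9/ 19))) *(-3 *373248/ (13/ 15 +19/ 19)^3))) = 1372/ 102843675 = 0.00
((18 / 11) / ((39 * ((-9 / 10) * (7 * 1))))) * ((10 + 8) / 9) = -40 / 3003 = -0.01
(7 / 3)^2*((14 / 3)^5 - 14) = 26186678 / 2187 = 11973.79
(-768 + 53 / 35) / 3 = -255.50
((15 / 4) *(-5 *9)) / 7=-675 / 28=-24.11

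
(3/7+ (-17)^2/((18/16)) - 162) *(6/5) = 2402/21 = 114.38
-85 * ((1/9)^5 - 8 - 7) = 1275.00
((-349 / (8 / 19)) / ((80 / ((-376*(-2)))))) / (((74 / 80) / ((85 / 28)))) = -26490845 / 1036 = -25570.31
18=18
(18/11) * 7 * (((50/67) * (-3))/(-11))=2.33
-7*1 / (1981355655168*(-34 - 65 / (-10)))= 7 / 54487280517120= 0.00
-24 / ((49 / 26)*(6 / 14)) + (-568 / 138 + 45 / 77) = -176635 / 5313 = -33.25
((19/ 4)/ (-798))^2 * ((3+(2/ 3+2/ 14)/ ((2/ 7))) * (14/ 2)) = 5/ 3456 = 0.00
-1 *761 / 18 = -761 / 18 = -42.28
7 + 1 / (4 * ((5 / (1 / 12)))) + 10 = 17.00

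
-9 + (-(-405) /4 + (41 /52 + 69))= 4213 /26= 162.04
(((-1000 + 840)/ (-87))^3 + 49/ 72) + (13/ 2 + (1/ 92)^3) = 6871468575407/ 512768384064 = 13.40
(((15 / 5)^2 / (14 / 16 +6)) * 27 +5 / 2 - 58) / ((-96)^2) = -739 / 337920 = -0.00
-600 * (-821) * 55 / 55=492600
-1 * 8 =-8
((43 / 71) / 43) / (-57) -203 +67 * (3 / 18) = -517567 / 2698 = -191.83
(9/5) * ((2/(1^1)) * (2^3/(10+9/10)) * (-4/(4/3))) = -864/109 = -7.93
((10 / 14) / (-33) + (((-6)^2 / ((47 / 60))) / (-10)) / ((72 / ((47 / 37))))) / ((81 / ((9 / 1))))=-878 / 76923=-0.01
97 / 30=3.23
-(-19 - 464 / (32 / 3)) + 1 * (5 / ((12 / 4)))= 64.17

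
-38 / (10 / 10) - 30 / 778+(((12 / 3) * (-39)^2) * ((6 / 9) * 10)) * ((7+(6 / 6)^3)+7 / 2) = 181430363 / 389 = 466401.96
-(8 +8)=-16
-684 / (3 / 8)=-1824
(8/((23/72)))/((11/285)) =164160/253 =648.85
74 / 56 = 37 / 28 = 1.32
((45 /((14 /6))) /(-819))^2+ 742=301080823 /405769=742.00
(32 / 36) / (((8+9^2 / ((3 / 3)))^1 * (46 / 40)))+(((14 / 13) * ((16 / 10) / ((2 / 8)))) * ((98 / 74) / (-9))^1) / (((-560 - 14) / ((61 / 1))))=23507584 / 201844435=0.12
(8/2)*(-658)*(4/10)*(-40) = 42112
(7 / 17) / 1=7 / 17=0.41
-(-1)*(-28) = -28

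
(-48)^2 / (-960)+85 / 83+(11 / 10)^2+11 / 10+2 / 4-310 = -2561097 / 8300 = -308.57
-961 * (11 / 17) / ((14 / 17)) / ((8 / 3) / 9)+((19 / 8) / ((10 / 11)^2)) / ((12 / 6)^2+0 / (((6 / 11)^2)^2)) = -57067307 / 22400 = -2547.65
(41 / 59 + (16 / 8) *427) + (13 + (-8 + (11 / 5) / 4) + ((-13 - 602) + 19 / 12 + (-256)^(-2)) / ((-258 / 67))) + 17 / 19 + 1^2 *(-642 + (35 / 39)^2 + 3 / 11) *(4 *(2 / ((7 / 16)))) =-13194930275885217499 / 1233254427525120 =-10699.28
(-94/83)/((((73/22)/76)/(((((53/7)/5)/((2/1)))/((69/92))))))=-16659808/636195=-26.19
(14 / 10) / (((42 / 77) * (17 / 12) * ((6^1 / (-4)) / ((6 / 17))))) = -616 / 1445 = -0.43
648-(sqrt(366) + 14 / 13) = 627.79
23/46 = 1/2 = 0.50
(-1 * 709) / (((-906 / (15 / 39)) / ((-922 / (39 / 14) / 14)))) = -1634245 / 229671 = -7.12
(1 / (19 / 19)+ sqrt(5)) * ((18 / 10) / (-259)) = -9 * sqrt(5) / 1295 - 9 / 1295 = -0.02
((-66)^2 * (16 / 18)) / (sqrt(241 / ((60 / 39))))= 7744 * sqrt(15665) / 3133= 309.36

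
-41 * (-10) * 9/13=3690/13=283.85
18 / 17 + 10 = 188 / 17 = 11.06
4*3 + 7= 19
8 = 8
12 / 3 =4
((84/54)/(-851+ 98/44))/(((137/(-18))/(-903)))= -556248/2558201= -0.22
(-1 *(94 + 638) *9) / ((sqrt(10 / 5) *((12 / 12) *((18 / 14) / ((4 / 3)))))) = -3416 *sqrt(2) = -4830.95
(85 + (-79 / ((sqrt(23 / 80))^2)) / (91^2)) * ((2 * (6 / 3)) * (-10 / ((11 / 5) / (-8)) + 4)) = 2612824560 / 190463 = 13718.28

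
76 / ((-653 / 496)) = -37696 / 653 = -57.73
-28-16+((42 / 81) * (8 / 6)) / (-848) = -377791 / 8586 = -44.00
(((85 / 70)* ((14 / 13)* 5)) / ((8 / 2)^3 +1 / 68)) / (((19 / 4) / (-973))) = -22495760 / 1075191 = -20.92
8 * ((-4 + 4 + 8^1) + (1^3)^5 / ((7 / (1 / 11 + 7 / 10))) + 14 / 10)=5860 / 77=76.10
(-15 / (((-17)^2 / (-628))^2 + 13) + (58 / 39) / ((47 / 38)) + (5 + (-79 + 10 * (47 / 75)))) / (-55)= 1077119835076 / 875496446825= 1.23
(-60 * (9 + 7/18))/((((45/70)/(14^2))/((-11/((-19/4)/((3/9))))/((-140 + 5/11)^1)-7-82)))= 7222724371408/472473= 15287062.69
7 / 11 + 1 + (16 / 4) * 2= 106 / 11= 9.64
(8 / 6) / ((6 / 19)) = 38 / 9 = 4.22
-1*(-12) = 12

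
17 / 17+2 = 3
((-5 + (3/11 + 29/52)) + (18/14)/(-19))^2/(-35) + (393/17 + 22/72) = 710042153429723/30992371890480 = 22.91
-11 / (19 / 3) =-33 / 19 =-1.74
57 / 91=0.63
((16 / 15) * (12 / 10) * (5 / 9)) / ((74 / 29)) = 464 / 1665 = 0.28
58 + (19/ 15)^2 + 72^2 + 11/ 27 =3539708/ 675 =5244.01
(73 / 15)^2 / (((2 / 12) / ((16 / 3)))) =170528 / 225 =757.90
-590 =-590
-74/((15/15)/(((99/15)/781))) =-222/355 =-0.63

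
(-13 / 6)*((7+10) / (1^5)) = -221 / 6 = -36.83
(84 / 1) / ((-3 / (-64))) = 1792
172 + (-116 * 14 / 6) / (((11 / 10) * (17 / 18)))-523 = -611.53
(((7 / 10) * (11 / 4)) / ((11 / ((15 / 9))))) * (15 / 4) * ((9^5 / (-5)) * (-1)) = 413343 / 32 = 12916.97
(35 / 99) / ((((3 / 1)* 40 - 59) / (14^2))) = 1.14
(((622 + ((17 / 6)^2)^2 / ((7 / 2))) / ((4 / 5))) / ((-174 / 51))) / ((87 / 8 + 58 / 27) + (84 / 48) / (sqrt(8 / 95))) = -23951007685 / 1044325212 + 2222258445 * sqrt(190) / 2884326776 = -12.31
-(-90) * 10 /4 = 225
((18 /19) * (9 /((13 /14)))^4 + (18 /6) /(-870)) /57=1315686760061 /8970153270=146.67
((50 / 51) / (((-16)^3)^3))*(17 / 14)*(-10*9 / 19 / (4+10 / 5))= 0.00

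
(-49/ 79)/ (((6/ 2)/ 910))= -188.14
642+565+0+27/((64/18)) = 38867/32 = 1214.59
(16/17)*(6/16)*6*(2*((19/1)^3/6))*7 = 576156/17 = 33891.53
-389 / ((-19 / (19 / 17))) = 389 / 17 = 22.88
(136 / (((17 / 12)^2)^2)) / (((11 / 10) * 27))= 61440 / 54043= 1.14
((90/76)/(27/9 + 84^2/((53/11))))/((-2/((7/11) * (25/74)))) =-5565/64152968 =-0.00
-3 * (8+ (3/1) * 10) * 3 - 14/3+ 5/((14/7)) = -2065/6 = -344.17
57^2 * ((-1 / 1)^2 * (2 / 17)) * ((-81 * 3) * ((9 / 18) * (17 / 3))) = -263169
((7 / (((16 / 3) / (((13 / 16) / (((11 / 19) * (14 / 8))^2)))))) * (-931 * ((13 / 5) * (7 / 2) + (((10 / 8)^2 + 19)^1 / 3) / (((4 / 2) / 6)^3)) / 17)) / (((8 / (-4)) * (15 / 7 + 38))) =203599558617 / 1479723520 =137.59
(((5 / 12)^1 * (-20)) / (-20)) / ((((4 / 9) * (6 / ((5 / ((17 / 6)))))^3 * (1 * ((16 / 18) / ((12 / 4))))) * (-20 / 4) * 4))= -10125 / 2515456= -0.00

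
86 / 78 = 1.10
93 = 93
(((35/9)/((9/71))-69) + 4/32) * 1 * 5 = -123755/648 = -190.98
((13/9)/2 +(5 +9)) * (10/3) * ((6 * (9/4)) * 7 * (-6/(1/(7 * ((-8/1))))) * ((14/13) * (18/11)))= 392666400/143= 2745918.88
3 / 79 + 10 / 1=793 / 79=10.04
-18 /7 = -2.57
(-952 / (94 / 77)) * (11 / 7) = -57596 / 47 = -1225.45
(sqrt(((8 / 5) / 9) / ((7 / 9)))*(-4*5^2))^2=16000 / 7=2285.71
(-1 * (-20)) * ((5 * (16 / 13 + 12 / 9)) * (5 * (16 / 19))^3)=5120000000 / 267501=19140.12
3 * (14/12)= 7/2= 3.50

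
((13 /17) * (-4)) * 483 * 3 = -4432.24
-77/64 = -1.20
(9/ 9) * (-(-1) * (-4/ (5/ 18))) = -72/ 5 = -14.40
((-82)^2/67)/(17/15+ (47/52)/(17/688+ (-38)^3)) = 5499951239380/62109393357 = 88.55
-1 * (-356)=356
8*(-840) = -6720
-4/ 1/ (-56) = 1/ 14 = 0.07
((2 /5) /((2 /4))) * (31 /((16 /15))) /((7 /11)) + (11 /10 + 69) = 14929 /140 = 106.64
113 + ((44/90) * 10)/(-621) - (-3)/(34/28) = 10970459/95013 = 115.46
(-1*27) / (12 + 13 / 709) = -19143 / 8521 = -2.25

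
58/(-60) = -0.97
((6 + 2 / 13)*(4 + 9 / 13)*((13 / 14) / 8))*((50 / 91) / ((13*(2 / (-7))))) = -7625 / 15379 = -0.50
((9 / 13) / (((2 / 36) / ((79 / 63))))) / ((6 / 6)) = 1422 / 91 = 15.63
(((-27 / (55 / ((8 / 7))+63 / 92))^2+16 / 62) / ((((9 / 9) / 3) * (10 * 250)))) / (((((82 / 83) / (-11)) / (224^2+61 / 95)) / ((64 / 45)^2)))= -1047563608421877673984 / 1369560065476640625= -764.89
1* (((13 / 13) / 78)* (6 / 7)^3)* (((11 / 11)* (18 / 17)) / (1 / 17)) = 648 / 4459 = 0.15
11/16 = 0.69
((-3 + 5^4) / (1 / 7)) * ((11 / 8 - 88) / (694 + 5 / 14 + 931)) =-3520209 / 15170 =-232.05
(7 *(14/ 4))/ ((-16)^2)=49/ 512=0.10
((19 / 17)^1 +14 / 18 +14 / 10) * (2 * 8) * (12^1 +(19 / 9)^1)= 5122672 / 6885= 744.03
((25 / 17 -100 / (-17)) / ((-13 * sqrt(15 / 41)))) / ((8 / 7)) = -175 * sqrt(615) / 5304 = -0.82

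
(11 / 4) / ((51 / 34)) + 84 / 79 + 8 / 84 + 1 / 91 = 43175 / 14378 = 3.00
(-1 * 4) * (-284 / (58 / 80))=45440 / 29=1566.90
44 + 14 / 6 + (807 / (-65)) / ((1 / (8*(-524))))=10157867 / 195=52091.63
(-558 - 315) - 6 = -879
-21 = -21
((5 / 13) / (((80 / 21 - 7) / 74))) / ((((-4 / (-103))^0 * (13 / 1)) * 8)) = -3885 / 45292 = -0.09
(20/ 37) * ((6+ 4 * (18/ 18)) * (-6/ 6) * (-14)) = 2800/ 37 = 75.68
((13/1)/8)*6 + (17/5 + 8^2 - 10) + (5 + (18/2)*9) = 3063/20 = 153.15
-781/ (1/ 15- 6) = 11715/ 89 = 131.63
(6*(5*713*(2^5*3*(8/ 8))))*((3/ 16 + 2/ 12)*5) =3636300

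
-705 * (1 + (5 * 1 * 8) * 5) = -141705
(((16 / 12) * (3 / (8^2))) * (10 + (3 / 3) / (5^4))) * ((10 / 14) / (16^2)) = 893 / 512000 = 0.00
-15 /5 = -3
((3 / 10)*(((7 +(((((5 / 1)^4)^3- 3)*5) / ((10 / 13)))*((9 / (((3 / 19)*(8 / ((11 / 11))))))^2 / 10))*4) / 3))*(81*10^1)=417626582145147 / 160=2610166138407.17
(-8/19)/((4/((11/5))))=-22/95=-0.23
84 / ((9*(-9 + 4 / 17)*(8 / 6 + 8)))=-0.11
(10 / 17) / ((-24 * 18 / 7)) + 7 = 25669 / 3672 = 6.99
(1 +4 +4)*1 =9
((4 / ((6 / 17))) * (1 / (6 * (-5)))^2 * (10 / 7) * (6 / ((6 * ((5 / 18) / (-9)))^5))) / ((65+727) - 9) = -2007666 / 3171875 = -0.63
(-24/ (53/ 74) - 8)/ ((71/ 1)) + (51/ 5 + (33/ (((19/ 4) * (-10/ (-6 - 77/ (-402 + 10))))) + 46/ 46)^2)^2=9503406855189900843/ 7535650643987200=1261.13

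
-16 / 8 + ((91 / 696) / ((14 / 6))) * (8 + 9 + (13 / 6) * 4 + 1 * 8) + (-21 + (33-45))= -23047 / 696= -33.11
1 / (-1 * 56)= -1 / 56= -0.02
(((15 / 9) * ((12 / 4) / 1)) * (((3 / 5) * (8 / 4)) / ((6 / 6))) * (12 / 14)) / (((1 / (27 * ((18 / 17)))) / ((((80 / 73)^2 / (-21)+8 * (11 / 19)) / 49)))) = 56724318144 / 4132762067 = 13.73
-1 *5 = -5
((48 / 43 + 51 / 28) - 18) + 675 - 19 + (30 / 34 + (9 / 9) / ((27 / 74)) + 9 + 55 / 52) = 1175738674 / 1796067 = 654.62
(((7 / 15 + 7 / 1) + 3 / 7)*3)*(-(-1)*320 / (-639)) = -53056 / 4473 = -11.86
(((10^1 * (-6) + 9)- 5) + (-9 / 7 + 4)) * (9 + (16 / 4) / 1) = -4849 / 7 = -692.71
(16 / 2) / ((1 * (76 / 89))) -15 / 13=2029 / 247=8.21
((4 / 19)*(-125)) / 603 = -500 / 11457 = -0.04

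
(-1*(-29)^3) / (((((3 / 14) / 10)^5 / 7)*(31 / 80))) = 734551414016000000 / 7533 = 97511139521571.75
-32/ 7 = -4.57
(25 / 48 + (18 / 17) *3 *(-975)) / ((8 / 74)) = -93490675 / 3264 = -28642.98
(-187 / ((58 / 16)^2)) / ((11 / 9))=-9792 / 841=-11.64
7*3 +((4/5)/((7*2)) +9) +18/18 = 1087/35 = 31.06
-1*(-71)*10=710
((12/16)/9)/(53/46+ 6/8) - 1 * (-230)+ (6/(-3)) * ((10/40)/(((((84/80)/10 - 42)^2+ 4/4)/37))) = 8483629846493/36880011525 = 230.03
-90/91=-0.99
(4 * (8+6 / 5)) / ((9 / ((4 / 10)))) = 368 / 225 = 1.64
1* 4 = 4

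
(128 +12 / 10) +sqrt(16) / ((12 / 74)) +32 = 2788 / 15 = 185.87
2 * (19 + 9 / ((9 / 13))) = 64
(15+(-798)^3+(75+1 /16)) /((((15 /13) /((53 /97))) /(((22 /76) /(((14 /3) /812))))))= -1787057328005521 /147440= -12120573304.43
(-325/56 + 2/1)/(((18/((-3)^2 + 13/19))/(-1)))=1633/798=2.05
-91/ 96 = -0.95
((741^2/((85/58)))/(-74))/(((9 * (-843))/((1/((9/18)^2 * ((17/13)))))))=92001572/45070995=2.04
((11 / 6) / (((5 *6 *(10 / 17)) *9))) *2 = 187 / 8100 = 0.02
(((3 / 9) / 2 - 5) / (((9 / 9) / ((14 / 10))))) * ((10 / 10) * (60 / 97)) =-406 / 97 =-4.19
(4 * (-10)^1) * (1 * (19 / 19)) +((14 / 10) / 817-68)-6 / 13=-5759759 / 53105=-108.46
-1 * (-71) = 71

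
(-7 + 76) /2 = 69 /2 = 34.50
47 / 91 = 0.52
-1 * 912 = -912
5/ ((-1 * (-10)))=0.50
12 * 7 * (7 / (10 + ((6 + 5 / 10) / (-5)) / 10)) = 2800 / 47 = 59.57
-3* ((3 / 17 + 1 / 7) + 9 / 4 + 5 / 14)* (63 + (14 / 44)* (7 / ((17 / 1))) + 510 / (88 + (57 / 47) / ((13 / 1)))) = -165656063271 / 273775480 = -605.08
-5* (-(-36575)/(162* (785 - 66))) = -182875/116478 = -1.57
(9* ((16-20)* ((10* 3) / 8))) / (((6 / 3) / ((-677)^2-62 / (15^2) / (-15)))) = -1546860437 / 50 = -30937208.74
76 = 76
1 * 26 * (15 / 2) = 195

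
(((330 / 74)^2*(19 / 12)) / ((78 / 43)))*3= 7414275 / 142376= 52.08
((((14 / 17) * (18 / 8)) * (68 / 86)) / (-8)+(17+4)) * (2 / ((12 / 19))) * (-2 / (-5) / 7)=6479 / 1720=3.77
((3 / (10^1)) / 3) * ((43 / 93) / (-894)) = -0.00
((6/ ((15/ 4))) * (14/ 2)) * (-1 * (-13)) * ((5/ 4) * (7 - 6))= 182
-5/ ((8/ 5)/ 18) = -225/ 4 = -56.25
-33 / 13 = -2.54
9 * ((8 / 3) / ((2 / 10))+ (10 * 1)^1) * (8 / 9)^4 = 131.10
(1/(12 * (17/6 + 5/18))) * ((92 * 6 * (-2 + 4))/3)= 69/7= 9.86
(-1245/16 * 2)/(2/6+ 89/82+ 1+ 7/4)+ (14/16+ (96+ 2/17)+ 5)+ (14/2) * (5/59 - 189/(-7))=254.25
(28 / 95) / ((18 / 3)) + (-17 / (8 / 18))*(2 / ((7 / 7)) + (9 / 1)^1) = -479599 / 1140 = -420.70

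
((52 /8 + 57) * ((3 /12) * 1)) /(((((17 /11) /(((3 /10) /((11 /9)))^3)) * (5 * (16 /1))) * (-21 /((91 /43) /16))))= -10832211 /905738240000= -0.00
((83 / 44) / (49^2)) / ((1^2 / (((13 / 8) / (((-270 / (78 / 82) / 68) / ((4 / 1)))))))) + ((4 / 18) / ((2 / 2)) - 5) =-4.78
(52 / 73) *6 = 312 / 73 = 4.27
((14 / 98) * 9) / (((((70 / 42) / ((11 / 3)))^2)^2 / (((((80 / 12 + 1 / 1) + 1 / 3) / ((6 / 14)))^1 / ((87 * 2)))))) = 58564 / 18125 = 3.23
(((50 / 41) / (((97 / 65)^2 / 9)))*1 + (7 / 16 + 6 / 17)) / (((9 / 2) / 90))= 3000401675 / 26232292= 114.38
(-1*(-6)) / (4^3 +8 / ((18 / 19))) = 27 / 326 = 0.08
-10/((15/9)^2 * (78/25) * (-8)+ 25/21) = 70/477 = 0.15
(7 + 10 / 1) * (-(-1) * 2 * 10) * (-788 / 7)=-267920 / 7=-38274.29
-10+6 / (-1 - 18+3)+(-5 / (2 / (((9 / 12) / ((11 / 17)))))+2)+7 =-47 / 11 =-4.27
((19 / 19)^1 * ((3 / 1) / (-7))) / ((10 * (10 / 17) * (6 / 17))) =-289 / 1400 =-0.21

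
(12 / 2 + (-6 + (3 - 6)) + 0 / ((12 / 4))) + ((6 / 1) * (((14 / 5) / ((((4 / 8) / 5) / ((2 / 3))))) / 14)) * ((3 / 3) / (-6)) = -13 / 3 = -4.33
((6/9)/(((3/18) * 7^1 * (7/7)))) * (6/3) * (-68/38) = -272/133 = -2.05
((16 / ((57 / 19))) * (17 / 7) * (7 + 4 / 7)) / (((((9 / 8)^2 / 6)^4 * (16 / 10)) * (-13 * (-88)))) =302325432320 / 11171421261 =27.06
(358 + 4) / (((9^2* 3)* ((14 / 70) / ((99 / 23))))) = 19910 / 621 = 32.06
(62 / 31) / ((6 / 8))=8 / 3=2.67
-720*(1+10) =-7920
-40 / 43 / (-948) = 10 / 10191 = 0.00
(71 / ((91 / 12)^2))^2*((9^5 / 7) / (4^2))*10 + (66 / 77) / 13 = 3857783126622 / 480024727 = 8036.63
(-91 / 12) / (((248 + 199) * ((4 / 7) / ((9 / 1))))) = -637 / 2384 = -0.27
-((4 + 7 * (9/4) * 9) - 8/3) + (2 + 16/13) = -21817/156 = -139.85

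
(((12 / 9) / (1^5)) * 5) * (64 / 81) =1280 / 243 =5.27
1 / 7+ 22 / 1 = 155 / 7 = 22.14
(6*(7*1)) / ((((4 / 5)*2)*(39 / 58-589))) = -3045 / 68246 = -0.04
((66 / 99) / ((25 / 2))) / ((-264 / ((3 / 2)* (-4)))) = 1 / 825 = 0.00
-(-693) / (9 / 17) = 1309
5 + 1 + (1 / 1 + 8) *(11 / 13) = 177 / 13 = 13.62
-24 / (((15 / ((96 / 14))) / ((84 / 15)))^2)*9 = -884736 / 625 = -1415.58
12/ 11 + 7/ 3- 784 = -25759/ 33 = -780.58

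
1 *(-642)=-642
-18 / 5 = -3.60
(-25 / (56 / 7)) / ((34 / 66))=-825 / 136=-6.07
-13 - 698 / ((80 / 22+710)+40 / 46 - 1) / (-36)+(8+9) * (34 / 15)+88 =1844964191 / 16246530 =113.56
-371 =-371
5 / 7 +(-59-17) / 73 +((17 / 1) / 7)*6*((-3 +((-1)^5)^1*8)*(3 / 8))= -123527 / 2044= -60.43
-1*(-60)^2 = -3600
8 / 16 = 1 / 2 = 0.50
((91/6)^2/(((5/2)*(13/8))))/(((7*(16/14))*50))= 637/4500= 0.14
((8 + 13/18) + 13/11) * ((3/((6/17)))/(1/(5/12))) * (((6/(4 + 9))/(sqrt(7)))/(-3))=-166685 * sqrt(7)/216216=-2.04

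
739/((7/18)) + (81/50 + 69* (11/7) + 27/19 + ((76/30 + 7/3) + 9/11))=442727249/219450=2017.44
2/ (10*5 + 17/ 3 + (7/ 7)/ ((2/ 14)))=3/ 94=0.03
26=26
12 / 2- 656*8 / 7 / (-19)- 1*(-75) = 16021 / 133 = 120.46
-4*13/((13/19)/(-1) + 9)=-494/79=-6.25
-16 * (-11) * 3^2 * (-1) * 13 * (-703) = 14476176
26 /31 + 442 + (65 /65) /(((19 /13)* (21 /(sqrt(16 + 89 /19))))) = 13* sqrt(7467) /7581 + 13728 /31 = 442.99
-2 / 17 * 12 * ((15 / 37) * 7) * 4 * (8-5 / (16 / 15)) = -33390 / 629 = -53.08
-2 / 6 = -1 / 3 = -0.33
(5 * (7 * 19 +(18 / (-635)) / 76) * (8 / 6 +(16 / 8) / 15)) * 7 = 247114637 / 36195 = 6827.31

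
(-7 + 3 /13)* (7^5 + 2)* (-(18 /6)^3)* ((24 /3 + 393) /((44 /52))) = 1455928344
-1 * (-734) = 734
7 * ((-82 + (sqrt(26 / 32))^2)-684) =-85701 / 16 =-5356.31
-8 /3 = -2.67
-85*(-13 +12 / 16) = 1041.25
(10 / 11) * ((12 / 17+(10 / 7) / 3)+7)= 29210 / 3927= 7.44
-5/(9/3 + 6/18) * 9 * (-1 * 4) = 54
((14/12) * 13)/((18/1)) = 0.84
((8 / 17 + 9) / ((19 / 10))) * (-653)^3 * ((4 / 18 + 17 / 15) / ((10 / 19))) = -2734609101217 / 765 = -3574652419.89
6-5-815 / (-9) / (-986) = 8059 / 8874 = 0.91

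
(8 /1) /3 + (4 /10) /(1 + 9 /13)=479 /165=2.90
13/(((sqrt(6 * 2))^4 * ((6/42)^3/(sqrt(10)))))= 4459 * sqrt(10)/144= 97.92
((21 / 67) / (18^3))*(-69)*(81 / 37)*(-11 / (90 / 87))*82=2105719 / 297480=7.08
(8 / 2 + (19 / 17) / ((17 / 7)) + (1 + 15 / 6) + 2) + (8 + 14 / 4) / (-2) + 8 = 14115 / 1156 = 12.21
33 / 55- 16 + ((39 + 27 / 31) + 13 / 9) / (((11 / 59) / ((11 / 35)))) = 54.25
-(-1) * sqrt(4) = 2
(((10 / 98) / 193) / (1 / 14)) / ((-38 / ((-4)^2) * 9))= -80 / 231021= -0.00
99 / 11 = 9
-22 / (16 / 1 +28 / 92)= -506 / 375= -1.35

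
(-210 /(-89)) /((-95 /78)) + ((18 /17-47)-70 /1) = -3388653 /28747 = -117.88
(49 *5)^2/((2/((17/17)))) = 60025/2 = 30012.50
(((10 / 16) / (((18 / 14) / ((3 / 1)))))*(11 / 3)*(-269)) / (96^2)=-0.16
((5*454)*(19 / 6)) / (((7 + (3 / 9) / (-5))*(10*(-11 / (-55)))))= 107825 / 208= 518.39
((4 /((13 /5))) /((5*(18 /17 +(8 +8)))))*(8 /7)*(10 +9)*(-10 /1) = -10336 /2639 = -3.92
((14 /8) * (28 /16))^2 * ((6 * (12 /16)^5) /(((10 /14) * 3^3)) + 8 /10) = 5371037 /655360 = 8.20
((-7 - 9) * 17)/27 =-272/27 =-10.07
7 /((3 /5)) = 35 /3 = 11.67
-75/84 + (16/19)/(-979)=-465473/520828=-0.89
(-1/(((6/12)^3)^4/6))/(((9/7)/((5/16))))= -17920/3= -5973.33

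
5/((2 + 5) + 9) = 0.31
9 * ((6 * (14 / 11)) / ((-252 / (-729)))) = 2187 / 11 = 198.82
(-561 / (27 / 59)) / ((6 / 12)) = -22066 / 9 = -2451.78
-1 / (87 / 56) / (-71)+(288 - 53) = 1451651 / 6177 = 235.01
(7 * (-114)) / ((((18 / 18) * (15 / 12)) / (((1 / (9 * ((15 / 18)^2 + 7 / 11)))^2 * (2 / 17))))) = -12359424 / 23606965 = -0.52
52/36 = 13/9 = 1.44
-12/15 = -4/5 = -0.80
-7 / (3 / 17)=-119 / 3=-39.67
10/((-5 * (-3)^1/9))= 6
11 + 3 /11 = 124 /11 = 11.27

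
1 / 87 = 0.01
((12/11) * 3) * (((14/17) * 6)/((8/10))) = 3780/187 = 20.21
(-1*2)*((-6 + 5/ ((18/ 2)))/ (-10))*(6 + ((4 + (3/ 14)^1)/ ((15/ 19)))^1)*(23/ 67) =-383341/ 90450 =-4.24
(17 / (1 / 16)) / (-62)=-136 / 31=-4.39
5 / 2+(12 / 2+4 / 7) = 127 / 14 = 9.07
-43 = -43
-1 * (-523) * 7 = 3661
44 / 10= 22 / 5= 4.40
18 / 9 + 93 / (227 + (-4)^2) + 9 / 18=467 / 162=2.88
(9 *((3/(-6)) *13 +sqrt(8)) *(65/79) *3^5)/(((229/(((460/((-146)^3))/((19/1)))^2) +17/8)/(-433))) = 42330077185500/31626921059017503223-13024639134000 *sqrt(2)/31626921059017503223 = 0.00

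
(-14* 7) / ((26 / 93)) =-4557 / 13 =-350.54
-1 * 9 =-9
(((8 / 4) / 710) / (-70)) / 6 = -1 / 149100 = -0.00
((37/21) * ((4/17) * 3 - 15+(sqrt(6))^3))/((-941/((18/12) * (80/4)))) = 89910/111979 - 2220 * sqrt(6)/6587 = -0.02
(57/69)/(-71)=-0.01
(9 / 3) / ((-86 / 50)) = -75 / 43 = -1.74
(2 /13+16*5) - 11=899 /13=69.15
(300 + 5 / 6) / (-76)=-95 / 24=-3.96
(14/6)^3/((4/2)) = 343/54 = 6.35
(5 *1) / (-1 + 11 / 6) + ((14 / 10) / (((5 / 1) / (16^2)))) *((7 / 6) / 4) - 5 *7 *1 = -607 / 75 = -8.09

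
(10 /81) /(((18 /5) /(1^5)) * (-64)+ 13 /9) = -50 /92727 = -0.00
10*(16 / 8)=20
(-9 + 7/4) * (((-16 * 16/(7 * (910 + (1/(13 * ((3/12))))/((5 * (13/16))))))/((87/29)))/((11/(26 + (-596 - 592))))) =-130170560/12688731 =-10.26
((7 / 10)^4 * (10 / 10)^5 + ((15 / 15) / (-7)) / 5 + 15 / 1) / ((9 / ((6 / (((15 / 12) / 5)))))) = 1064807 / 26250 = 40.56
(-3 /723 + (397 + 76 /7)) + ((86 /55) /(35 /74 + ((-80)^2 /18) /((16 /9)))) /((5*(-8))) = 130557045581 /320108250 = 407.85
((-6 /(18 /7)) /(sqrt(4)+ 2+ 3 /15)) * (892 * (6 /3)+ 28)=-3020 /3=-1006.67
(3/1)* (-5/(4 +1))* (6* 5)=-90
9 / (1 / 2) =18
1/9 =0.11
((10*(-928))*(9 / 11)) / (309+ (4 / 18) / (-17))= -2555712 / 104005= -24.57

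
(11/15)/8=11/120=0.09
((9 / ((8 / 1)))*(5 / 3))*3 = 45 / 8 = 5.62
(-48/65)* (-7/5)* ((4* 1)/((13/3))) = 4032/4225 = 0.95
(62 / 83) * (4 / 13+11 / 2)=4681 / 1079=4.34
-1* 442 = -442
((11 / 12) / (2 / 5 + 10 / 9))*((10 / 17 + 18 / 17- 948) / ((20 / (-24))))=199089 / 289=688.89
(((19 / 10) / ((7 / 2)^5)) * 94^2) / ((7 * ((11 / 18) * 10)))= 24175296 / 32353475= 0.75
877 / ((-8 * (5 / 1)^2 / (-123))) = 107871 / 200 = 539.36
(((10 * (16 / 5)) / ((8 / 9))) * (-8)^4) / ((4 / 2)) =73728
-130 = -130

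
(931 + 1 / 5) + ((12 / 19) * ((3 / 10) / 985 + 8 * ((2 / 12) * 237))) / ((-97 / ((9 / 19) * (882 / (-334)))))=26893248836082 / 28800607075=933.77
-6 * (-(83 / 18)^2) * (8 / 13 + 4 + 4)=1099.10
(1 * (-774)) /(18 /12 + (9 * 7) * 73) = -516 /3067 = -0.17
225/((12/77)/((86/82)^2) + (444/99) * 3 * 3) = 10677975/1922288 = 5.55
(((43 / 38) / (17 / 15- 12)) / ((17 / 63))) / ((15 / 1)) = -2709 / 105298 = -0.03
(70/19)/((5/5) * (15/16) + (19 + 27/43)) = 48160/268831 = 0.18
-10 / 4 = -5 / 2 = -2.50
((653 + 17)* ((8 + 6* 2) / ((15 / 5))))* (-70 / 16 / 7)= -8375 / 3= -2791.67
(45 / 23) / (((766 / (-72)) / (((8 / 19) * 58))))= -751680 / 167371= -4.49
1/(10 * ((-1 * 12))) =-0.01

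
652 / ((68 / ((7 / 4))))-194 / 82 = 40185 / 2788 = 14.41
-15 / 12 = -5 / 4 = -1.25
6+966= 972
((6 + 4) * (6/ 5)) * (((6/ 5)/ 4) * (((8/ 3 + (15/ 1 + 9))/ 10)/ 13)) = 48/ 65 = 0.74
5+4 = 9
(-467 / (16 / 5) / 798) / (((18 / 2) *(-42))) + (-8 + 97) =429543391 / 4826304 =89.00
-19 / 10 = -1.90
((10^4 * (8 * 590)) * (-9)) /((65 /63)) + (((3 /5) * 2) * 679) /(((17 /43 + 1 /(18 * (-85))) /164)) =-138873560824656 /337571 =-411390672.85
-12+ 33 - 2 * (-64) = 149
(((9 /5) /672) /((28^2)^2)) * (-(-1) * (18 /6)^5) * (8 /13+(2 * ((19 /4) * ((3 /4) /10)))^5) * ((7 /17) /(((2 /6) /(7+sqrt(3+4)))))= 74437599672567 * sqrt(7) /71218745049088000000+74437599672567 /10174106435584000000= 0.00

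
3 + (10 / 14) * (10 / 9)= 239 / 63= 3.79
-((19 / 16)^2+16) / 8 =-4457 / 2048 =-2.18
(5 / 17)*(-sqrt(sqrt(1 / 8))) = -0.17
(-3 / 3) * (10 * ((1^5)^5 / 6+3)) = -95 / 3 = -31.67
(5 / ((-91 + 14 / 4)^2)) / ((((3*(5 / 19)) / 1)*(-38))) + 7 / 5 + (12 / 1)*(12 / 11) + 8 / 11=15379853 / 1010625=15.22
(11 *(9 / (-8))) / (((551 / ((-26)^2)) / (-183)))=3061773 / 1102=2778.38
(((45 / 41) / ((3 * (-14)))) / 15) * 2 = -1 / 287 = -0.00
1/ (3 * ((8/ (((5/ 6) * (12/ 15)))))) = 1/ 36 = 0.03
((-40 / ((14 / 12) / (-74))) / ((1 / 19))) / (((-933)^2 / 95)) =10685600 / 2031141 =5.26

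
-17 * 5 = -85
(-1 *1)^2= 1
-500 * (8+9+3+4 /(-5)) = -9600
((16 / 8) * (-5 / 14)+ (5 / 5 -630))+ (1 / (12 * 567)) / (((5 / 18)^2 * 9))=-425057 / 675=-629.71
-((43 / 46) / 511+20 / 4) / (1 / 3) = -352719 / 23506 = -15.01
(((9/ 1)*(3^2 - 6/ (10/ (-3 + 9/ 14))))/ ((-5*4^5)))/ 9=-729/ 358400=-0.00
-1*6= -6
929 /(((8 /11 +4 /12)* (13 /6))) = 404.27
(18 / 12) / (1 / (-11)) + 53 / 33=-983 / 66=-14.89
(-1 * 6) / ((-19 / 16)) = 96 / 19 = 5.05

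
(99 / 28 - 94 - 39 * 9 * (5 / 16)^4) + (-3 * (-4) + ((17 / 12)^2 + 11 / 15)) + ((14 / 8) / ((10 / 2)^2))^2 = -204029534273 / 2580480000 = -79.07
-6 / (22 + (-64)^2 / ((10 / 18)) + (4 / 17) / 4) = -170 / 209521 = -0.00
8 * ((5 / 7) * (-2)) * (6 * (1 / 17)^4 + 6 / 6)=-6682160 / 584647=-11.43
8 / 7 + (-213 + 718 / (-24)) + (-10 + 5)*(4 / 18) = -61207 / 252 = -242.88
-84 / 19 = -4.42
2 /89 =0.02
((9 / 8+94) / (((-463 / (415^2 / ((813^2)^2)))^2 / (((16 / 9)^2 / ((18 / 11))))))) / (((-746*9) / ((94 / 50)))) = -3734371887855400 / 100130230601700891801824431758206997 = -0.00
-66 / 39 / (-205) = 22 / 2665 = 0.01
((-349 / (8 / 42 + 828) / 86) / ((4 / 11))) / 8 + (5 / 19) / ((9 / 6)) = 474032557 / 2728178688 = 0.17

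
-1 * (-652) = 652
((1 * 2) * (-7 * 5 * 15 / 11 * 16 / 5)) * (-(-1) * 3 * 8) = -80640 / 11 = -7330.91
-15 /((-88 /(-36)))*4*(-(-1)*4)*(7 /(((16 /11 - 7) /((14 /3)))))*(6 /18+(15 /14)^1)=49560 /61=812.46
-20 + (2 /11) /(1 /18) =-184 /11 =-16.73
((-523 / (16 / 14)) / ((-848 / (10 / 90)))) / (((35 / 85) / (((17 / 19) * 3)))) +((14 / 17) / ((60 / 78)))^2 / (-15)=4392797599 / 13969104000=0.31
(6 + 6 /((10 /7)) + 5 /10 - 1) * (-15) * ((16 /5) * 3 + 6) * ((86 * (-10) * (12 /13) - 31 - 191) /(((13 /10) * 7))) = 253381.05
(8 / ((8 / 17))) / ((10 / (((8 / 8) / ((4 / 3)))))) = 1.28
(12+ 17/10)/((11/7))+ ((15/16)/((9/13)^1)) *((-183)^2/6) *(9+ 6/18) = 93129533/1320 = 70552.68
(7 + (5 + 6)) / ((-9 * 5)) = -2 / 5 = -0.40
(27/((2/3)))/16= 2.53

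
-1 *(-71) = 71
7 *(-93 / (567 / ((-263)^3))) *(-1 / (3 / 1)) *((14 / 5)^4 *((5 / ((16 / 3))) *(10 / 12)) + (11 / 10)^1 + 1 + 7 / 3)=-2218519727438 / 6075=-365188432.50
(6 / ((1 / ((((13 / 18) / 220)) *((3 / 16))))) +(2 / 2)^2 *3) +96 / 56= 116251 / 24640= 4.72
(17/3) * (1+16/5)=119/5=23.80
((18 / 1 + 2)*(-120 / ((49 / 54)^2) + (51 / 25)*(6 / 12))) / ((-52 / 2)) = 17373549 / 156065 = 111.32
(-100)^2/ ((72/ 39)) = 16250/ 3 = 5416.67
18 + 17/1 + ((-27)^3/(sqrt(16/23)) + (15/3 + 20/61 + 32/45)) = 112652/2745-19683 * sqrt(23)/4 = -23558.05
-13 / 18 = -0.72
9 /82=0.11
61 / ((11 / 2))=122 / 11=11.09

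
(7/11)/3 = 7/33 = 0.21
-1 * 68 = -68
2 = 2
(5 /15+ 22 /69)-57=-1296 /23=-56.35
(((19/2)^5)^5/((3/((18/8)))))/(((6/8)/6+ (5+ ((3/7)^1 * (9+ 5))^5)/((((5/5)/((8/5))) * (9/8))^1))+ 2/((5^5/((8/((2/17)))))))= 7853329323696607554651435867417103125/41774561804419072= 187993098777779459930.79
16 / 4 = 4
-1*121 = -121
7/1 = 7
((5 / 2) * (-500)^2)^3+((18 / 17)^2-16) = 70556640624999995700 / 289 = 244140624999999985.12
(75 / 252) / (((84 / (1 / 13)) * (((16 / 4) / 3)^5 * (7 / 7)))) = 675 / 10436608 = 0.00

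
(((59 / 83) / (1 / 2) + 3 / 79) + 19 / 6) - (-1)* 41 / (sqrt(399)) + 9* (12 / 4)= 41* sqrt(399) / 399 + 1244243 / 39342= 33.68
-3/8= -0.38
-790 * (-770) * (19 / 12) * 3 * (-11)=-31783675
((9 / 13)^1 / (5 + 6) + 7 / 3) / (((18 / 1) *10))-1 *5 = -96268 / 19305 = -4.99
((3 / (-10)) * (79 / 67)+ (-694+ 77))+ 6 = -409607 / 670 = -611.35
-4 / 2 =-2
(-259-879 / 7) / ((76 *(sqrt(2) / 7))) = -673 *sqrt(2) / 38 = -25.05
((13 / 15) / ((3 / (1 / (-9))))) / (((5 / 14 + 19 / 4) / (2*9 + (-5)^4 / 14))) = -1754 / 4455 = -0.39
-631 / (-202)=631 / 202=3.12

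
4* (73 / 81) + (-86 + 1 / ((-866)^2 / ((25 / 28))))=-140145775607 / 1700900208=-82.40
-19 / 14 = -1.36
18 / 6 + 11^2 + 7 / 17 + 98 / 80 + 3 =87473 / 680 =128.64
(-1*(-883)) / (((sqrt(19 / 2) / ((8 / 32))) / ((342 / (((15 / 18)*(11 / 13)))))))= 309933*sqrt(38) / 55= 34737.37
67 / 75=0.89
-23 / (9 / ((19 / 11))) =-4.41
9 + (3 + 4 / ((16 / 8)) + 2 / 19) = 268 / 19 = 14.11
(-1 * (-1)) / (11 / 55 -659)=-5 / 3294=-0.00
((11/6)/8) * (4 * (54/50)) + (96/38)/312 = 24653/24700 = 1.00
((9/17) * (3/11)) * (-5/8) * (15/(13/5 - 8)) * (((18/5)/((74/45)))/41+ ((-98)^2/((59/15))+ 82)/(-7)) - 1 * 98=-10384987979/55133848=-188.36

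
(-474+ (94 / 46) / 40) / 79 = -436033 / 72680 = -6.00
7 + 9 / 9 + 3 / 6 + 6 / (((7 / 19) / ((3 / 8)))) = 409 / 28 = 14.61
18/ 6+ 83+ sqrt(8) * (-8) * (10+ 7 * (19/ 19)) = 86 - 272 * sqrt(2) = -298.67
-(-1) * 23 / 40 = 23 / 40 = 0.58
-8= -8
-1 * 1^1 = -1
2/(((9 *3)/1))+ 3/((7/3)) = 257/189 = 1.36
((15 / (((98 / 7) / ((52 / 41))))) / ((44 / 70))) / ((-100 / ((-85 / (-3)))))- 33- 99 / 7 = -603055 / 12628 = -47.76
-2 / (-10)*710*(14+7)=2982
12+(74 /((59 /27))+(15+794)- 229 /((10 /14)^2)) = 598886 /1475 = 406.02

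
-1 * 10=-10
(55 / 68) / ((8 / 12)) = 165 / 136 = 1.21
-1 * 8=-8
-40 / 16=-2.50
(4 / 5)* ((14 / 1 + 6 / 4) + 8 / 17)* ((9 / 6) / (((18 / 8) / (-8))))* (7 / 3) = -40544 / 255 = -159.00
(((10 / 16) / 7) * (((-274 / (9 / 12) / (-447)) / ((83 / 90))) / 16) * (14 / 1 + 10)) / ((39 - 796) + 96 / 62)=-0.00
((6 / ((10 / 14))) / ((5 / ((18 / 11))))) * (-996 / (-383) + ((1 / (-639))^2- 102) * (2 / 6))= -7499624188 / 86881635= -86.32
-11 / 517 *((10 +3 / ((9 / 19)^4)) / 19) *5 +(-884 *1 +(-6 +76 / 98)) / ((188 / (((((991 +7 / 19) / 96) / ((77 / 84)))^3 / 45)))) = -277117790634443971 / 1839253413218760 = -150.67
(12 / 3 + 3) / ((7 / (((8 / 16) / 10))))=0.05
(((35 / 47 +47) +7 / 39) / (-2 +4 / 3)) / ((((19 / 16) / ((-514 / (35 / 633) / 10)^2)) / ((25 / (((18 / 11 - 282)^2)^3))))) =-1385696322459889 / 514574627981809973760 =-0.00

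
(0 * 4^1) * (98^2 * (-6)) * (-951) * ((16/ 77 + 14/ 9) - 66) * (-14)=0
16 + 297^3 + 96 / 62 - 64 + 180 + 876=812171559 / 31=26199082.55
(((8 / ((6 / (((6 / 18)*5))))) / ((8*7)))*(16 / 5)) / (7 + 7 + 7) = 8 / 1323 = 0.01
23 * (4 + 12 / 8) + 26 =305 / 2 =152.50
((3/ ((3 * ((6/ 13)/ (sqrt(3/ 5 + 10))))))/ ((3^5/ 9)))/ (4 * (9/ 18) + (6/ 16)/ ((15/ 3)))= 0.13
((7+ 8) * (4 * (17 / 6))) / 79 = 170 / 79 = 2.15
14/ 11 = 1.27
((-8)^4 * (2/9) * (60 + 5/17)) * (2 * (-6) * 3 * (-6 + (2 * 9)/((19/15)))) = -5239603200/323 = -16221681.73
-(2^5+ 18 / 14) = -233 / 7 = -33.29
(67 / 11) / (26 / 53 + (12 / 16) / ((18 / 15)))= 28408 / 5203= 5.46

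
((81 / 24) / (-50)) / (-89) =27 / 35600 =0.00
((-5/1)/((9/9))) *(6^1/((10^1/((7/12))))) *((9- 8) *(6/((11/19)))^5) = -33694755192/161051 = -209217.92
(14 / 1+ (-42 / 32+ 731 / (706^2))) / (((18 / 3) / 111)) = 936046387 / 3987488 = 234.75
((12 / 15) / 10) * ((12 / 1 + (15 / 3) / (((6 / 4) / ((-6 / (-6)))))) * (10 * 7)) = 1288 / 15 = 85.87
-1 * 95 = -95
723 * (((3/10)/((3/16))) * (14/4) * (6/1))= 121464/5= 24292.80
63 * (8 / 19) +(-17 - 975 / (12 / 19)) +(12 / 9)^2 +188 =-919601 / 684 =-1344.45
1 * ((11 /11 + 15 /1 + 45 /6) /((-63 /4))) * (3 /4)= -47 /42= -1.12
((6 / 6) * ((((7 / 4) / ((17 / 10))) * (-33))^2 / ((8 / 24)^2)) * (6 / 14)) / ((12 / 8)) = 1715175 / 578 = 2967.43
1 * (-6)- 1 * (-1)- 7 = -12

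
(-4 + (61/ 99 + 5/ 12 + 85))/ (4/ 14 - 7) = -227395/ 18612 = -12.22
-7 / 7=-1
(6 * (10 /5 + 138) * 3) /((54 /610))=85400 /3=28466.67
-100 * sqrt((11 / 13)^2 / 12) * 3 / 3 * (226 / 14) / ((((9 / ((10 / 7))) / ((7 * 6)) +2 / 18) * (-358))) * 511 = 136108500 * sqrt(3) / 109369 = 2155.52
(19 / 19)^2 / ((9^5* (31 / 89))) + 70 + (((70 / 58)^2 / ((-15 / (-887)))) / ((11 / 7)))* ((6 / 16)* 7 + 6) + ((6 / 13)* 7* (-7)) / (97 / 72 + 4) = 4742129043083437 / 8805748259880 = 538.53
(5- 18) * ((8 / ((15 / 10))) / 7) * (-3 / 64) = 13 / 28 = 0.46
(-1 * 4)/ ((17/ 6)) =-24/ 17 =-1.41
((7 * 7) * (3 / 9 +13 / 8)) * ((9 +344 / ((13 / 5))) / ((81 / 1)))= 4230611 / 25272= 167.40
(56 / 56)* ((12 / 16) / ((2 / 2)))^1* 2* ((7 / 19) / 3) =7 / 38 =0.18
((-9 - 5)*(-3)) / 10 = 21 / 5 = 4.20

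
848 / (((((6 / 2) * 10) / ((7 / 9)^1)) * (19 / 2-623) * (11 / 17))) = -100912 / 1822095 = -0.06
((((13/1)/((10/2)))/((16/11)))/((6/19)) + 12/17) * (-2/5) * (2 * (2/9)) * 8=-103898/11475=-9.05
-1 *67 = -67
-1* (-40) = 40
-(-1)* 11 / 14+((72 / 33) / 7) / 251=30419 / 38654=0.79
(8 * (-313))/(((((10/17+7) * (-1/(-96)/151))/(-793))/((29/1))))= 4730220182272/43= 110005120517.95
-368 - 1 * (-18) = -350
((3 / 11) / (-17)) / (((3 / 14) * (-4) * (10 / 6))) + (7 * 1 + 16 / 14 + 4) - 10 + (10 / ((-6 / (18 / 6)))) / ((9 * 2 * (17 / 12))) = 4523 / 2310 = 1.96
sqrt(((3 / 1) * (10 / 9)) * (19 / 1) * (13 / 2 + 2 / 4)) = sqrt(3990) / 3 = 21.06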